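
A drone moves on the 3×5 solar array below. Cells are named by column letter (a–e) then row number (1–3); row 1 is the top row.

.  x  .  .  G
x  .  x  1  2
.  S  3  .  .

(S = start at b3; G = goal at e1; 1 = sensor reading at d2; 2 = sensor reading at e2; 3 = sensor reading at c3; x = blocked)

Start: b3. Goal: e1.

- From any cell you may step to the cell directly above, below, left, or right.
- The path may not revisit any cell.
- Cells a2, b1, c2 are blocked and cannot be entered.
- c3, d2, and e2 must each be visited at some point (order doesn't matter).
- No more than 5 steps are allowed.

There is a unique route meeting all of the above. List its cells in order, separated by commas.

Any route must reach c3, d2, and e2 and still end at e1 within 5 moves, so the order of the required stops is forced.
Route from b3: right 2 to d3, up 1 to d2, right 1 to e2, up 1 to e1 — 5 moves in all.
Check: all required cells visited; 5 ≤ 5 moves.

b3, c3, d3, d2, e2, e1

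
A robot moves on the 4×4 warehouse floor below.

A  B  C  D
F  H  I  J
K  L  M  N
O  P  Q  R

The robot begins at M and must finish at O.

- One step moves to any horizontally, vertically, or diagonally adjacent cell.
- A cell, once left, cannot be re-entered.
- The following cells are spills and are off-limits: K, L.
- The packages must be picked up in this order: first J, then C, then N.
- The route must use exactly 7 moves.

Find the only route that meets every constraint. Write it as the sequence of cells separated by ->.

M -> J -> C -> I -> N -> Q -> P -> O

The waypoints must appear in the order J, C, N, with no cell reused.
Route from M: up-right to J, up-left to C, down to I, down-right to N, down-left to Q, 2× left (reaching O) — 7 moves in all.
Check: order respected (J at step 1, C at step 2, N at step 4); 7 moves as required.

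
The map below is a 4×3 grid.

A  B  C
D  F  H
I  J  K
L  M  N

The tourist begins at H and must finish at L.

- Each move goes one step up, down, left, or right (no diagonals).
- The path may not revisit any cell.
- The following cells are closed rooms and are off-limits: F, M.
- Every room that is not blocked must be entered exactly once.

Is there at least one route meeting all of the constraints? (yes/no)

no

Cell N has only one open neighbour but is neither the start nor the goal, so a Hamiltonian route would have to both enter and leave it through the same neighbour — impossible without revisiting.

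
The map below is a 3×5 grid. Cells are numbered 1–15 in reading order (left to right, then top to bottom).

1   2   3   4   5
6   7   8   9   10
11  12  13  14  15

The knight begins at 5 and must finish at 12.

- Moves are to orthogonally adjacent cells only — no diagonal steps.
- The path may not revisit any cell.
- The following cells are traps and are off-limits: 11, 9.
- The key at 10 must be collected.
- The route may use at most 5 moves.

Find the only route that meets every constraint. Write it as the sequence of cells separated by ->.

5 -> 10 -> 15 -> 14 -> 13 -> 12

The 5-move cap with required stops at 10 leaves no slack for detours.
Route from 5: down 2 to 15, left 3 to 12 — 5 moves in all.
Check: all required cells visited; 5 ≤ 5 moves.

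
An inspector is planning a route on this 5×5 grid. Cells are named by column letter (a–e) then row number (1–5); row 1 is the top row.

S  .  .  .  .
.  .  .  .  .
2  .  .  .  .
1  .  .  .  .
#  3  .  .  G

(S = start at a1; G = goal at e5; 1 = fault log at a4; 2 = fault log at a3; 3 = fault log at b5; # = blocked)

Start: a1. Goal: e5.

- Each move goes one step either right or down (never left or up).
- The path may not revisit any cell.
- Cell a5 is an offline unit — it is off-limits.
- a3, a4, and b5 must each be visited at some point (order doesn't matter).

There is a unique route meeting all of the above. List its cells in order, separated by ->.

a1 -> a2 -> a3 -> a4 -> b4 -> b5 -> c5 -> d5 -> e5

Moves only go right or down, so the column and row indices never decrease.
Route from a1: down 3 to a4, right 1 to b4, down 1 to b5, right 3 to e5 — 8 moves in all.
Check: all required cells visited.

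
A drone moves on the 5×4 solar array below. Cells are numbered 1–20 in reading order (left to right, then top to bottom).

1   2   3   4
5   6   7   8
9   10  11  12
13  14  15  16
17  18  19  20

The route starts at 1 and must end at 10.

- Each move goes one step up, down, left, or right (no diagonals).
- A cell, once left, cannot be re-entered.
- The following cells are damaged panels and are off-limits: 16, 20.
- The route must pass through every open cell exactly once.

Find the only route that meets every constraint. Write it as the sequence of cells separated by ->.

Need to visit all 18 open cells exactly once, starting at 1 and ending at 10.
Cell 4 has only two open neighbours (8 and 3), so the path must pass straight through it: one of those is the cell it's entered from and the other is where it exits.
Route from 1: 3× right (reaching 4), 2× down (reaching 12), left to 11, up to 7, 2× left (reaching 5), 3× down (reaching 17), 2× right (reaching 19), up to 15, left to 14, up to 10 — 17 moves in all.
Check: all 18 open cells covered.

1 -> 2 -> 3 -> 4 -> 8 -> 12 -> 11 -> 7 -> 6 -> 5 -> 9 -> 13 -> 17 -> 18 -> 19 -> 15 -> 14 -> 10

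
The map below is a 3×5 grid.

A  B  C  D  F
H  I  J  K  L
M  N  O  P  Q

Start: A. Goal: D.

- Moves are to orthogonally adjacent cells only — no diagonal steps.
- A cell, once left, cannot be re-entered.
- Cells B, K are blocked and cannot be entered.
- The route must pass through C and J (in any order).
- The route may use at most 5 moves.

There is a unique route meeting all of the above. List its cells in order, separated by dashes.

The budget equals the shortest possible length, so every move has to be on a shortest route through the required cells.
Route from A: down 1 to H, right 2 to J, up 1 to C, right 1 to D — 5 moves in all.
Check: all required cells visited; 5 ≤ 5 moves.

A - H - I - J - C - D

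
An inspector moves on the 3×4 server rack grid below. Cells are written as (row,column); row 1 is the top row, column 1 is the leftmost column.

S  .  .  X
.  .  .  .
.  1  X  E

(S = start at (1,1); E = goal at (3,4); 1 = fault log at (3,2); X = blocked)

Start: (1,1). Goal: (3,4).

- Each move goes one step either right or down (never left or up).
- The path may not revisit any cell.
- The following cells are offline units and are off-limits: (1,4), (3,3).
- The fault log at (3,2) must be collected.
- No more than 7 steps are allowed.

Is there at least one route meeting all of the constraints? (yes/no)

Every right/down route from (3,2) to (3,4) runs into a blocked cell, so that leg cannot be completed.

no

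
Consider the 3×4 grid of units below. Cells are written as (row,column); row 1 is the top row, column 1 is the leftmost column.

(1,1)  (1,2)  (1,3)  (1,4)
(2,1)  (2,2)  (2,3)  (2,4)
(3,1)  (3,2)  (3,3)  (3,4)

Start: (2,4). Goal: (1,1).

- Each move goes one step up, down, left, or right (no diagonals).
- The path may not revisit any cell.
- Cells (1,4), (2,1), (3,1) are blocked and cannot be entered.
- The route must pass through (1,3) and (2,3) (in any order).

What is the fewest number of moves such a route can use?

Any route passes through (1,3) and (2,3) in some order between (2,4) and (1,1). Summing Manhattan distances along each leg and taking the cheapest ordering ((2,4) → (2,3) → (1,3) → (1,1)) gives a lower bound of 1 + 1 + 2 = 4 moves.
A route of 4 moves achieves this: (2,4) → (2,3) → (1,3) → (1,2) → (1,1).
Since 4 matches the lower bound, it is optimal.

4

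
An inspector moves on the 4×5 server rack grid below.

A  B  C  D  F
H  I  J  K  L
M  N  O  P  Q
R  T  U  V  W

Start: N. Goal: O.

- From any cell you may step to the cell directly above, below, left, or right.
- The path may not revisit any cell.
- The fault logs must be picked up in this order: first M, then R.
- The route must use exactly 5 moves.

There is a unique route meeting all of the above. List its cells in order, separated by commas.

N, M, R, T, U, O

The waypoints must appear in the order M, R, with no cell reused.
Route from N: left to M, down to R, 2× right (reaching U), up to O — 5 moves in all.
Check: order respected (M at step 1, R at step 2); 5 moves as required.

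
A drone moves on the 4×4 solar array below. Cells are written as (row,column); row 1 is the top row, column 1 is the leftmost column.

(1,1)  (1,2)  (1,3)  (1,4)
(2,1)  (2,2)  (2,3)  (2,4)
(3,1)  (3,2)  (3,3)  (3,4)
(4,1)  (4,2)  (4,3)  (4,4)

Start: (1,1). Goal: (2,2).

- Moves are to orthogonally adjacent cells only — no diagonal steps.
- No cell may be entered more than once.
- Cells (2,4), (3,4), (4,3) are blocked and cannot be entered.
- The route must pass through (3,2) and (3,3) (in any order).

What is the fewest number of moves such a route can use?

6

Any route passes through (3,2) and (3,3) in some order between (1,1) and (2,2). Summing Manhattan distances along each leg and taking the cheapest ordering ((1,1) → (3,2) → (3,3) → (2,2)) gives a lower bound of 3 + 1 + 2 = 6 moves.
A route of 6 moves achieves this: (1,1) → (2,1) → (3,1) → (3,2) → (3,3) → (2,3) → (2,2).
Since 6 matches the lower bound, it is optimal.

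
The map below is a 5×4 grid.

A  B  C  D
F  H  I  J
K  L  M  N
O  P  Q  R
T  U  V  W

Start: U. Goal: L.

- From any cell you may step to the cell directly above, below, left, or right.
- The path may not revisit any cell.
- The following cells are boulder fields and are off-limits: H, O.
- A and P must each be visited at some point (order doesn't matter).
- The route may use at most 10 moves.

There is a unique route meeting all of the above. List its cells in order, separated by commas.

U, P, Q, M, I, C, B, A, F, K, L

The budget equals the shortest possible length, so every move has to be on a shortest route through the required cells.
Route from U: up to P, right to Q, 3× up (reaching C), 2× left (reaching A), 2× down (reaching K), right to L — 10 moves in all.
Check: all required cells visited; 10 ≤ 10 moves.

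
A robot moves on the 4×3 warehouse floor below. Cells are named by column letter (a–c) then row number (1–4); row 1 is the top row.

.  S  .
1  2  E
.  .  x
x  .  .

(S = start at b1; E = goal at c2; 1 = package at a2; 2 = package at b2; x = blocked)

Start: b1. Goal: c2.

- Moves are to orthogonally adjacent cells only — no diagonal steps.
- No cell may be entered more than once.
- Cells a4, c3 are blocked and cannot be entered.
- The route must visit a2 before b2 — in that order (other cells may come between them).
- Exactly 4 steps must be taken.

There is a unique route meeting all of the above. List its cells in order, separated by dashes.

b1 - a1 - a2 - b2 - c2

The waypoints must appear in the order a2, b2, with no cell reused.
Route from b1: left to a1, down to a2, 2× right (reaching c2) — 4 moves in all.
Check: order respected (1 at step 2, 2 at step 3); 4 moves as required.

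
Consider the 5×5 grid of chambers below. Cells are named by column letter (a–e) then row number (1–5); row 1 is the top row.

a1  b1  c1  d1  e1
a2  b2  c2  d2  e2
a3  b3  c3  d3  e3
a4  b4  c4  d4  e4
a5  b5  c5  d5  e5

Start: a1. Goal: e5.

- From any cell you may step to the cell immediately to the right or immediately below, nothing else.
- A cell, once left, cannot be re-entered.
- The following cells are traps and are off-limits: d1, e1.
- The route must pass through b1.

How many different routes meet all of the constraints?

A right/down-only route from a1 to e5 makes exactly 4 down-moves and 4 right-moves in some order.
With no other constraints that would be C(8,4) = 70 routes.
Split at b1 and multiply the segment counts (each segment already excludes blocked cells): a1→b1: 1; b1→e5: 30; product = 30.
That gives 30 routes.

30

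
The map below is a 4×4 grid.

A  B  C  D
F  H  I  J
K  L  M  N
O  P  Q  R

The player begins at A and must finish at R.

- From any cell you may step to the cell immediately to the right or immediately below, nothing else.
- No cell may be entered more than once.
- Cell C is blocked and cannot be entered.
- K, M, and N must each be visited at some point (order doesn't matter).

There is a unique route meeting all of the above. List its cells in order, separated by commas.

Moves only go right or down, so the column and row indices never decrease.
Route from A: down 2 to K, right 3 to N, down 1 to R — 6 moves in all.
Check: all required cells visited.

A, F, K, L, M, N, R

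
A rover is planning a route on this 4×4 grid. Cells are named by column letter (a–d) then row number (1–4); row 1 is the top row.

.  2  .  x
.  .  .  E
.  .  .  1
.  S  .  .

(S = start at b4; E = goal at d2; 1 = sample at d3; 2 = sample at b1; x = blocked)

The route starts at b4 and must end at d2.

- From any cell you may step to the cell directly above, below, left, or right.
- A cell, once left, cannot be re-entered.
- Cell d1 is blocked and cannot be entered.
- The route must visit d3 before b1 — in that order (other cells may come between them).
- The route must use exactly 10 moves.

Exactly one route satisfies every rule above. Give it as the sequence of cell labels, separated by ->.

The waypoints must appear in the order d3, b1, with no cell reused.
Route from b4: right 2 to d4, up 1 to d3, left 2 to b3, up 2 to b1, right 1 to c1, down 1 to c2, right 1 to d2 — 10 moves in all.
Check: order respected (1 at step 3, 2 at step 7); 10 moves as required.

b4 -> c4 -> d4 -> d3 -> c3 -> b3 -> b2 -> b1 -> c1 -> c2 -> d2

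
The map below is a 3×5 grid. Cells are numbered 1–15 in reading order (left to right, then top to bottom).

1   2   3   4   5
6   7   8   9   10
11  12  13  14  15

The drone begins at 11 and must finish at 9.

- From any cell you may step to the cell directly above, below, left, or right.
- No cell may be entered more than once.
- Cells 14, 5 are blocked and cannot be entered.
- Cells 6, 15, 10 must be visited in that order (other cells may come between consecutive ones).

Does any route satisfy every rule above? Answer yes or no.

15 must be visited but has only one open neighbour (10), and it is neither the start nor the goal — the route would have to enter and leave through 10, re-entering it.

no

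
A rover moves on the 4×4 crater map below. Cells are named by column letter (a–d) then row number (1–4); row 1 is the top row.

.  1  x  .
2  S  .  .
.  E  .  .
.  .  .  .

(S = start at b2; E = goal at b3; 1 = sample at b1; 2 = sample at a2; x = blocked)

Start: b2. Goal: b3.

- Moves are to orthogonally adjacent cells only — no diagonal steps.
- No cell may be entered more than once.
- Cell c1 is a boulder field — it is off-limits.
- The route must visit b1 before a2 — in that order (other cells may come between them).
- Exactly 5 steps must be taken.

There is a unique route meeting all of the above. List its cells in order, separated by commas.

b2, b1, a1, a2, a3, b3

The waypoints must appear in the order b1, a2, with no cell reused.
Route from b2: up to b1, left to a1, 2× down (reaching a3), right to b3 — 5 moves in all.
Check: order respected (1 at step 1, 2 at step 3); 5 moves as required.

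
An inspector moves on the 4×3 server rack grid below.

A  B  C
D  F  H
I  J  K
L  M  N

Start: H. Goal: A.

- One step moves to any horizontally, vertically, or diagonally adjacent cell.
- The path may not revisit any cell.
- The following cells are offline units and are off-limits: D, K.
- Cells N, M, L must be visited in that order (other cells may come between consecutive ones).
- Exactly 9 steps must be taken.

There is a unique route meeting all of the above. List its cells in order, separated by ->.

H -> J -> N -> M -> L -> I -> F -> C -> B -> A

The waypoints must appear in the order N, M, L, with no cell reused.
Route from H: down-left to J, down-right to N, 2× left (reaching L), up to I, 2× up-right (reaching C), 2× left (reaching A) — 9 moves in all.
Check: order respected (N at step 2, M at step 3, L at step 4); 9 moves as required.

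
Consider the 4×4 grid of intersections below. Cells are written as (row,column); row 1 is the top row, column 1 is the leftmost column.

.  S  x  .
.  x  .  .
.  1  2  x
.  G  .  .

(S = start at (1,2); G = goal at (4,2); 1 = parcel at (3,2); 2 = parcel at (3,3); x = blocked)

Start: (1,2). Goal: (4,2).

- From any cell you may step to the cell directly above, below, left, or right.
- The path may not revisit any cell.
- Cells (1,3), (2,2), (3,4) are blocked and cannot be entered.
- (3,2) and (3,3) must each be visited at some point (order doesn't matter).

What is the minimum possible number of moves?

7

Any route passes through (3,2) and (3,3) in some order between (1,2) and (4,2). Summing Manhattan distances along each leg and taking the cheapest ordering ((1,2) → (3,2) → (3,3) → (4,2)) gives a lower bound of 2 + 1 + 2 = 5 moves.
That bound ignores the blocked cells. Measuring each leg by the fewest moves that actually steer around them ((1,2)→(3,2): 4; (3,2)→(3,3): 1; (3,3)→(4,2): 2) raises the lower bound to 7.
A route of 7 moves exists: (1,2) → (1,1) → (2,1) → (3,1) → (3,2) → (3,3) → (4,3) → (4,2).
Since 7 matches that lower bound, it is optimal.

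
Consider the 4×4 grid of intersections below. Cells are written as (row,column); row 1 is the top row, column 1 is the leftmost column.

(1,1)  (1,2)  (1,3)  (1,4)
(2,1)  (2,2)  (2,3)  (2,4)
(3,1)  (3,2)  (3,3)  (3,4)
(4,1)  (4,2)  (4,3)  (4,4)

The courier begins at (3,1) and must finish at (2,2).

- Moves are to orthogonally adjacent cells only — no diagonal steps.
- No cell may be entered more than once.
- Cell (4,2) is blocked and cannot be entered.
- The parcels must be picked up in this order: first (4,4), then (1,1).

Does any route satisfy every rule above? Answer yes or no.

yes

One route that works: (3,1) → (3,2) → (3,3) → (4,3) → (4,4) → (3,4) → (2,4) → (1,4) → (1,3) → (1,2) → (1,1) → (2,1) → (2,2).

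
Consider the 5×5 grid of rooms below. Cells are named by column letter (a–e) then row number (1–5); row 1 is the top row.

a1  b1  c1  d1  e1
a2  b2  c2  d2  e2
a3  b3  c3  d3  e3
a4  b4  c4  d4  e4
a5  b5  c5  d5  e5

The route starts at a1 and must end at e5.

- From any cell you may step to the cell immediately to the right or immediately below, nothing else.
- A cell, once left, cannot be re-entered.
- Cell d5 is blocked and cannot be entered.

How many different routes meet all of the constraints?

A right/down-only route from a1 to e5 makes exactly 4 down-moves and 4 right-moves in some order.
With no other constraints that would be C(8,4) = 70 routes.
Subtract routes through each blocked cell (inclusion–exclusion for overlaps): − through d5: 35 → 35.
That gives 35 routes.

35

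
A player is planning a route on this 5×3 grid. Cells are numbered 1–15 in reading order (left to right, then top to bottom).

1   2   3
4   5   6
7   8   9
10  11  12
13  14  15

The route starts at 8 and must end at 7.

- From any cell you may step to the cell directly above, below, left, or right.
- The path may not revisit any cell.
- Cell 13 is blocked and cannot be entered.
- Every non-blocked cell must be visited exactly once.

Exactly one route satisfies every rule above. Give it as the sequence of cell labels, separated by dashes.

Need to visit all 14 open cells exactly once, starting at 8 and ending at 7.
Cell 1 has only two open neighbours (4 and 2), so the path must pass straight through it: one of those is the cell it's entered from and the other is where it exits.
Route from 8: up to 5, left to 4, up to 1, 2× right (reaching 3), 4× down (reaching 15), left to 14, up to 11, left to 10, up to 7 — 13 moves in all.
Check: all 14 open cells covered.

8 - 5 - 4 - 1 - 2 - 3 - 6 - 9 - 12 - 15 - 14 - 11 - 10 - 7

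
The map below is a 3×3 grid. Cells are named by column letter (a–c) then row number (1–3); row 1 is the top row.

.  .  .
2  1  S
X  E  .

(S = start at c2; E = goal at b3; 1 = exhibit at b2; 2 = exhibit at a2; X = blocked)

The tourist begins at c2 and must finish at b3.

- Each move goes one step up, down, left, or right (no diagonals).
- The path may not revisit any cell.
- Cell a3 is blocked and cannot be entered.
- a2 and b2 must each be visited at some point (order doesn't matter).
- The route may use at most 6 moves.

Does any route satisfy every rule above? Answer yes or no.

One route that works: c2 → c1 → b1 → a1 → a2 → b2 → b3.

yes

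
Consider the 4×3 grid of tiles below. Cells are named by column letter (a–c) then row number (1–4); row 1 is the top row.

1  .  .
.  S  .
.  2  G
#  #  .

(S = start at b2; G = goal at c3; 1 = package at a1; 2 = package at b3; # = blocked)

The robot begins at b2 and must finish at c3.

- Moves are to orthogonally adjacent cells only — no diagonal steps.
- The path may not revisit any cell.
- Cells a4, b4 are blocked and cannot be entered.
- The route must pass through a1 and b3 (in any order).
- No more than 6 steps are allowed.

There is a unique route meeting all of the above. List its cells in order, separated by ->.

b2 -> b1 -> a1 -> a2 -> a3 -> b3 -> c3

Any route must reach a1 and b3 and still end at c3 within 6 moves, so the order of the required stops is forced.
Route from b2: up 1 to b1, left 1 to a1, down 2 to a3, right 2 to c3 — 6 moves in all.
Check: all required cells visited; 6 ≤ 6 moves.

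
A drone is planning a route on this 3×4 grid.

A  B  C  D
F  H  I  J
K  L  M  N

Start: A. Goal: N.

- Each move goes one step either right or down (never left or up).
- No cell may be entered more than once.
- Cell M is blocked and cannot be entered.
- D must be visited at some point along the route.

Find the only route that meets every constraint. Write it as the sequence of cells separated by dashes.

A - B - C - D - J - N

Moves only go right or down, so the column and row indices never decrease.
Route from A: right 3 to D, down 2 to N — 5 moves in all.
Check: all required cells visited.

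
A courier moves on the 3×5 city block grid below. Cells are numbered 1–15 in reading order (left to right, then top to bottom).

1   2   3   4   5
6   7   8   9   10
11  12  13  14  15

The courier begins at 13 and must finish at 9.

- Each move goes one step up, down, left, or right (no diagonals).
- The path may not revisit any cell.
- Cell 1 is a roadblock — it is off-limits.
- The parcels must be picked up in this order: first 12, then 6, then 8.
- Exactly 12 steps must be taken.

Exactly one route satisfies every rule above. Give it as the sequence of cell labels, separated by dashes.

13 - 12 - 11 - 6 - 7 - 8 - 3 - 4 - 5 - 10 - 15 - 14 - 9

The waypoints must appear in the order 12, 6, 8, with no cell reused.
Route from 13: left 2 to 11, up 1 to 6, right 2 to 8, up 1 to 3, right 2 to 5, down 2 to 15, left 1 to 14, up 1 to 9 — 12 moves in all.
Check: order respected (12 at step 1, 6 at step 3, 8 at step 5); 12 moves as required.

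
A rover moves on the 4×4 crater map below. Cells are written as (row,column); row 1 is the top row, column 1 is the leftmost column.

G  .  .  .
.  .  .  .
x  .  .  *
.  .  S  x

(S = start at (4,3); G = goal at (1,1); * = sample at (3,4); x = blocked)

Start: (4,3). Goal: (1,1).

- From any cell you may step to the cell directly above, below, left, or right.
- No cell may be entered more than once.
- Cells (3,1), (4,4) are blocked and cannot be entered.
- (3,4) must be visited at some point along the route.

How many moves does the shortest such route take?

Any route passes through (3,4) somewhere between (4,3) and (1,1). Summing Manhattan distances along the two legs ((4,3) → (3,4) → (1,1)) gives a lower bound of 2 + 5 = 7 moves.
A route of 7 moves achieves this: (4,3) → (3,3) → (3,4) → (2,4) → (1,4) → (1,3) → (1,2) → (1,1).
Since 7 matches the lower bound, it is optimal.

7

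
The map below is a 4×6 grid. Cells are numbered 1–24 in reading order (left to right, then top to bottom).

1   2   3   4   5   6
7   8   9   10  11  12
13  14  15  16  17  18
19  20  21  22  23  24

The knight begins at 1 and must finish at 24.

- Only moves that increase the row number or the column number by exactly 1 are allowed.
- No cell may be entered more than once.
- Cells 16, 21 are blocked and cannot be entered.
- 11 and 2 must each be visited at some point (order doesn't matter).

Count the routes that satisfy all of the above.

12

A right/down-only route from 1 to 24 makes exactly 3 down-moves and 5 right-moves in some order.
With no other constraints that would be C(8,3) = 56 routes.
A monotone route can only reach the required cells in the order 2, 11, so split there and multiply the segment counts (each segment already excludes blocked cells): 1→2: 1; 2→11: 4; 11→24: 3; product = 12.
That gives 12 routes.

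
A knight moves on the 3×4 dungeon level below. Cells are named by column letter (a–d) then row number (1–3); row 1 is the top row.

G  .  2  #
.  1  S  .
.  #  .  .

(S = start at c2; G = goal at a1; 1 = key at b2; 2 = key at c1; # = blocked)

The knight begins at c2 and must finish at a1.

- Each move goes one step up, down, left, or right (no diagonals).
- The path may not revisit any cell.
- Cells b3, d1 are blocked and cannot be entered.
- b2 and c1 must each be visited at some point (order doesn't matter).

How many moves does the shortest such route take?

Any route passes through b2 and c1 in some order between c2 and a1. Summing Manhattan distances along each leg and taking the cheapest ordering (c2 → b2 → c1 → a1) gives a lower bound of 1 + 2 + 2 = 5 moves.
A route of 5 moves achieves this: c2 → c1 → b1 → b2 → a2 → a1.
Since 5 matches the lower bound, it is optimal.

5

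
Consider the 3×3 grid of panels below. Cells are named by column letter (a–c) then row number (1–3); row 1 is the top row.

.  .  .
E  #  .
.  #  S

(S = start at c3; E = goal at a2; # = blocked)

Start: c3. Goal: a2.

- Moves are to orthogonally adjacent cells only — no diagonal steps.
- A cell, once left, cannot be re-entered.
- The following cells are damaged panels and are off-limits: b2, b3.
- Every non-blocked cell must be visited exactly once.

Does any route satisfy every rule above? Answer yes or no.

no

Cell a3 has only one open neighbour but is neither the start nor the goal, so a Hamiltonian route would have to both enter and leave it through the same neighbour — impossible without revisiting.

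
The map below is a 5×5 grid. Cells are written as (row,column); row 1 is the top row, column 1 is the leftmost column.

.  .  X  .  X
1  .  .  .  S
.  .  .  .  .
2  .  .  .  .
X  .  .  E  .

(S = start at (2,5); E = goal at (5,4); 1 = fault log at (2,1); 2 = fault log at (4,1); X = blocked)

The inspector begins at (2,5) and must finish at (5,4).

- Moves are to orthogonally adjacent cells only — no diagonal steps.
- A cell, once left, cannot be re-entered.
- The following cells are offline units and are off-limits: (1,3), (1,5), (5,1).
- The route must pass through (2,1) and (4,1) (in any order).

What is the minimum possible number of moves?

10

Any route passes through (2,1) and (4,1) in some order between (2,5) and (5,4). Summing Manhattan distances along each leg and taking the cheapest ordering ((2,5) → (2,1) → (4,1) → (5,4)) gives a lower bound of 4 + 2 + 4 = 10 moves.
A route of 10 moves achieves this: (2,5) → (2,4) → (2,3) → (2,2) → (2,1) → (3,1) → (4,1) → (4,2) → (5,2) → (5,3) → (5,4).
Since 10 matches the lower bound, it is optimal.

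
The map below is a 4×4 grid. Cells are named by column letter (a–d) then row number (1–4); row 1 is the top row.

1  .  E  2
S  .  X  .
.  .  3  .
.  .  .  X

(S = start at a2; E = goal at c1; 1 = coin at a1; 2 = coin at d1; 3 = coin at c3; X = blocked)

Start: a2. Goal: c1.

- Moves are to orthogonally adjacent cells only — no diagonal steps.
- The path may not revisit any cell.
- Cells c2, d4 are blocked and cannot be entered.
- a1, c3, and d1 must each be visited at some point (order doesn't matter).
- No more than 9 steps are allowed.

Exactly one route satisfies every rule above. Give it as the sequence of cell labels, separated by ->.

a2 -> a1 -> b1 -> b2 -> b3 -> c3 -> d3 -> d2 -> d1 -> c1

The budget equals the shortest possible length, so every move has to be on a shortest route through the required cells.
Route from a2: up to a1, right to b1, 2× down (reaching b3), 2× right (reaching d3), 2× up (reaching d1), left to c1 — 9 moves in all.
Check: all required cells visited; 9 ≤ 9 moves.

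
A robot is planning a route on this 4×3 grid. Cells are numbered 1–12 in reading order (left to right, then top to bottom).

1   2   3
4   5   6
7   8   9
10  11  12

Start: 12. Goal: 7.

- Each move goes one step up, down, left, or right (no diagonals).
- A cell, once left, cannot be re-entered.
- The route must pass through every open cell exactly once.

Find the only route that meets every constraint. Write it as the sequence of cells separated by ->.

12 -> 9 -> 6 -> 3 -> 2 -> 1 -> 4 -> 5 -> 8 -> 11 -> 10 -> 7

Need to visit all 12 open cells exactly once, starting at 12 and ending at 7.
Route from 12: up 3 to 3, left 2 to 1, down 1 to 4, right 1 to 5, down 2 to 11, left 1 to 10, up 1 to 7 — 11 moves in all.
Check: all 12 open cells covered.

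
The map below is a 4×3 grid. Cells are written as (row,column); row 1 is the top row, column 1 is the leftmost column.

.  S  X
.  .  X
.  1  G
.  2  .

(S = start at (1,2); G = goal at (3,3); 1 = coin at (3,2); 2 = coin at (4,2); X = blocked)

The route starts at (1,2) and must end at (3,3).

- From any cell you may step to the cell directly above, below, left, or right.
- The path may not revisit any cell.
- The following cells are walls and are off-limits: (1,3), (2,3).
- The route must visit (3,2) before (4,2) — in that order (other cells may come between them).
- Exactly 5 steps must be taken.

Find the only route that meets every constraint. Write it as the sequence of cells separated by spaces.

(1,2) (2,2) (3,2) (4,2) (4,3) (3,3)

The waypoints must appear in the order (3,2), (4,2), with no cell reused.
Route from (1,2): down 3 to (4,2), right 1 to (4,3), up 1 to (3,3) — 5 moves in all.
Check: order respected (1 at step 2, 2 at step 3); 5 moves as required.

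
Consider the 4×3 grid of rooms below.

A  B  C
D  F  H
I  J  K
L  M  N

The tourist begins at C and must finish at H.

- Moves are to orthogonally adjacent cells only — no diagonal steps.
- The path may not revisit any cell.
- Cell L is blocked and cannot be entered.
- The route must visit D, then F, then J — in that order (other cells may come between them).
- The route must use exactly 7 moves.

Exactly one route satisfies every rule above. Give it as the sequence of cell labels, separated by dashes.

C - B - A - D - F - J - K - H

The waypoints must appear in the order D, F, J, with no cell reused.
Route from C: left 2 to A, down 1 to D, right 1 to F, down 1 to J, right 1 to K, up 1 to H — 7 moves in all.
Check: order respected (D at step 3, F at step 4, J at step 5); 7 moves as required.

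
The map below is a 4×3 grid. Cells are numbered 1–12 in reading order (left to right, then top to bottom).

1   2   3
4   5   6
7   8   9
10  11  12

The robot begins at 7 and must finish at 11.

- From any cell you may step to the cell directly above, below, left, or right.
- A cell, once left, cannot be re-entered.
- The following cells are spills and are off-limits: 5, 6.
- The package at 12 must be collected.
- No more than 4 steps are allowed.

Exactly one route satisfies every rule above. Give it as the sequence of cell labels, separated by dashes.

The 4-move cap with required stops at 12 leaves no slack for detours.
Route from 7: right 2 to 9, down 1 to 12, left 1 to 11 — 4 moves in all.
Check: all required cells visited; 4 ≤ 4 moves.

7 - 8 - 9 - 12 - 11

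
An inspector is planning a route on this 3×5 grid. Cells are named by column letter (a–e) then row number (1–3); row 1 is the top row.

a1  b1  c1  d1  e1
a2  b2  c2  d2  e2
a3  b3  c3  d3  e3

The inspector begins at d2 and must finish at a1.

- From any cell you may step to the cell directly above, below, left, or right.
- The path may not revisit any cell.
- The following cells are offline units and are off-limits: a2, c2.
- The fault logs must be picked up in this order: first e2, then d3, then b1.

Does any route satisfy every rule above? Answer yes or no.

One route that works: d2 → e2 → e3 → d3 → c3 → b3 → b2 → b1 → a1.

yes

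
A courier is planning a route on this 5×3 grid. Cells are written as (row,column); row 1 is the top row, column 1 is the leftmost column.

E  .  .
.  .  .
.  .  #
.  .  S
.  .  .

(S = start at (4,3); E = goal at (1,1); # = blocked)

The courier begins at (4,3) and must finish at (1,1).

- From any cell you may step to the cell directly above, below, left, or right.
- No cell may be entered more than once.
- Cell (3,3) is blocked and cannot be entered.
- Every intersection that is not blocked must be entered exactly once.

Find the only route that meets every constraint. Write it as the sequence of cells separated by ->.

Need to visit all 14 open cells exactly once, starting at (4,3) and ending at (1,1).
Cell (5,3) has only two open neighbours ((4,3) and (5,2)), so the path must pass straight through it: one of those is the cell it's entered from and the other is where it exits.
Route from (4,3): down 1 to (5,3), left 2 to (5,1), up 1 to (4,1), right 1 to (4,2), up 1 to (3,2), left 1 to (3,1), up 1 to (2,1), right 2 to (2,3), up 1 to (1,3), left 2 to (1,1) — 13 moves in all.
Check: all 14 open cells covered.

(4,3) -> (5,3) -> (5,2) -> (5,1) -> (4,1) -> (4,2) -> (3,2) -> (3,1) -> (2,1) -> (2,2) -> (2,3) -> (1,3) -> (1,2) -> (1,1)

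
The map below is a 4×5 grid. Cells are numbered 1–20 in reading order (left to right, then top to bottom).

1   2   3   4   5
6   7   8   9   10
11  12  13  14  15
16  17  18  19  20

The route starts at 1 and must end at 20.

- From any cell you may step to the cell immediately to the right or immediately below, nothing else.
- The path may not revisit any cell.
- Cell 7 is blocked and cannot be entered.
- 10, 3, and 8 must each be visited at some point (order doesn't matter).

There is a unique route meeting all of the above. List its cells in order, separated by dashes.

1 - 2 - 3 - 8 - 9 - 10 - 15 - 20

Moves only go right or down, so the column and row indices never decrease.
Route from 1: 2× right (reaching 3), down to 8, 2× right (reaching 10), 2× down (reaching 20) — 7 moves in all.
Check: all required cells visited.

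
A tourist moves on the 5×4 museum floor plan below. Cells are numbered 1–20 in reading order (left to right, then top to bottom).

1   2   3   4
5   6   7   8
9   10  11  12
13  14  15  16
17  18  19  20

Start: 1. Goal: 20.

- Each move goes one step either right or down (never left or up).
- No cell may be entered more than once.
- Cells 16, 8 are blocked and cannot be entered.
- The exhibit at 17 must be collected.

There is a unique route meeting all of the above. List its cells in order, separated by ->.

1 -> 5 -> 9 -> 13 -> 17 -> 18 -> 19 -> 20

Moves only go right or down, so the column and row indices never decrease.
Route from 1: down 4 to 17, right 3 to 20 — 7 moves in all.
Check: all required cells visited.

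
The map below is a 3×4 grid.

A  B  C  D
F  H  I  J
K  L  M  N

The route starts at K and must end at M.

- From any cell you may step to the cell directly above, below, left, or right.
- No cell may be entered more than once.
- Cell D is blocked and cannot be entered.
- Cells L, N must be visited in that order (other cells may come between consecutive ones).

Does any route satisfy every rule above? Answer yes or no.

One route that works: K → L → H → I → J → N → M.

yes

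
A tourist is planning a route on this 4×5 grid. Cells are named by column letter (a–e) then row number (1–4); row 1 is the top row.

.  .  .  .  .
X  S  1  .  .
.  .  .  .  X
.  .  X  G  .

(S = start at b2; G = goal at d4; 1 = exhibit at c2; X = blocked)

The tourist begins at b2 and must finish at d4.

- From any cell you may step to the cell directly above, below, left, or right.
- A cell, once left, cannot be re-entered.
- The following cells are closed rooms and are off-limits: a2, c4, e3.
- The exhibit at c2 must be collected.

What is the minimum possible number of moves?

4

Any route passes through c2 somewhere between b2 and d4. Summing Manhattan distances along the two legs (b2 → c2 → d4) gives a lower bound of 1 + 3 = 4 moves.
A route of 4 moves achieves this: b2 → c2 → c3 → d3 → d4.
Since 4 matches the lower bound, it is optimal.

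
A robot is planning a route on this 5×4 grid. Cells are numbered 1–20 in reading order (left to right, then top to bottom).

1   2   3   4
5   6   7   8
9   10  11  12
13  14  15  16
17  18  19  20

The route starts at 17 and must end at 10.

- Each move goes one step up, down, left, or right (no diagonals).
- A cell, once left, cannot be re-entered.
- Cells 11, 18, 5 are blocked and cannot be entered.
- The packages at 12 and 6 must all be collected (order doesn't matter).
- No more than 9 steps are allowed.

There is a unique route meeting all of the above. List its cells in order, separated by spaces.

Any route must reach 12 and 6 and still end at 10 within 9 moves, so the order of the required stops is forced.
Route from 17: up 1 to 13, right 3 to 16, up 2 to 8, left 2 to 6, down 1 to 10 — 9 moves in all.
Check: all required cells visited; 9 ≤ 9 moves.

17 13 14 15 16 12 8 7 6 10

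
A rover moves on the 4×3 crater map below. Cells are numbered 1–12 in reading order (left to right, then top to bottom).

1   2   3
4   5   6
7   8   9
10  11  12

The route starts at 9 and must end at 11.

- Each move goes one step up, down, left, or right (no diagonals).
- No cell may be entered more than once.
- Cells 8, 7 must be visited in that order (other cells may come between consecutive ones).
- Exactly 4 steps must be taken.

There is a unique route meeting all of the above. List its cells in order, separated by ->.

9 -> 8 -> 7 -> 10 -> 11

The waypoints must appear in the order 8, 7, with no cell reused.
Route from 9: left 2 to 7, down 1 to 10, right 1 to 11 — 4 moves in all.
Check: order respected (8 at step 1, 7 at step 2); 4 moves as required.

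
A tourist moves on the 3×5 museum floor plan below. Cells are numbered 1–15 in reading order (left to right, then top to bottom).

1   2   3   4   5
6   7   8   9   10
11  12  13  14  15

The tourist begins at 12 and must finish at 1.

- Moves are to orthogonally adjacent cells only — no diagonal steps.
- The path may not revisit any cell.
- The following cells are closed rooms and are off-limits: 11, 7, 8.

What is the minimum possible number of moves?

The Manhattan distance from 12 to 1 is |3−1| + |2−1| = 3, so at least 3 moves are needed.
That bound ignores the blocked cells. Measuring each leg by the fewest moves that actually steer around them (12→1: 7) raises the lower bound to 7.
A route of 7 moves exists: 12 → 13 → 14 → 9 → 4 → 3 → 2 → 1.
Since 7 matches that lower bound, it is optimal.

7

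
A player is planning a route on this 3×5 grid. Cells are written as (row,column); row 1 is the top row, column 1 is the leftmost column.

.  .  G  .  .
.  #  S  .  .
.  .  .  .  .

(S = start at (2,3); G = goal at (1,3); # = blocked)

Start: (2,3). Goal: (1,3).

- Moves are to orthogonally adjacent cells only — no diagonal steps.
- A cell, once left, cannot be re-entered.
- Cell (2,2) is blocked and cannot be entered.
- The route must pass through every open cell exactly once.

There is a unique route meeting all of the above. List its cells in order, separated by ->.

(2,3) -> (2,4) -> (1,4) -> (1,5) -> (2,5) -> (3,5) -> (3,4) -> (3,3) -> (3,2) -> (3,1) -> (2,1) -> (1,1) -> (1,2) -> (1,3)

Need to visit all 14 open cells exactly once, starting at (2,3) and ending at (1,3).
Cell (1,5) has only two open neighbours ((2,5) and (1,4)), so the path must pass straight through it: one of those is the cell it's entered from and the other is where it exits.
Route from (2,3): right 1 to (2,4), up 1 to (1,4), right 1 to (1,5), down 2 to (3,5), left 4 to (3,1), up 2 to (1,1), right 2 to (1,3) — 13 moves in all.
Check: all 14 open cells covered.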